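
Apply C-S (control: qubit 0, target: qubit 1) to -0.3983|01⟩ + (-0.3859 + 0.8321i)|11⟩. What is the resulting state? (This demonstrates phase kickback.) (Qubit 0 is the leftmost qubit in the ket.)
-0.3983|01⟩ + (-0.8321 - 0.3859i)|11⟩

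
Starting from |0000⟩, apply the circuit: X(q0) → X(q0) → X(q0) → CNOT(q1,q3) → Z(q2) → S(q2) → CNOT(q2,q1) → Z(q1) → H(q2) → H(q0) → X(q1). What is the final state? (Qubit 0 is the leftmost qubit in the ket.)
1/2|0100⟩ + 1/2|0110⟩ - 1/2|1100⟩ - 1/2|1110⟩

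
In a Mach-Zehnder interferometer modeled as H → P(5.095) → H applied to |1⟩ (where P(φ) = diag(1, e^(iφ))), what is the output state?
(0.3133 + 0.4638i)|0⟩ + (0.6867 - 0.4638i)|1⟩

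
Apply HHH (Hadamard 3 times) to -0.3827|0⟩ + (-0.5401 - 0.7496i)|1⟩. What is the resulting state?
(-0.6525 - 0.53i)|0⟩ + (0.1113 + 0.53i)|1⟩

H² = I, so H^3 = H: a single Hadamard. With (a, b) = (-0.3827, (-0.5401 - 0.7496i)), H gives ((a + b)/√2, (a − b)/√2) = ((-0.6525 - 0.53i), (0.1113 + 0.53i)).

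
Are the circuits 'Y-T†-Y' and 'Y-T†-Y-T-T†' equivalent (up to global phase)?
Yes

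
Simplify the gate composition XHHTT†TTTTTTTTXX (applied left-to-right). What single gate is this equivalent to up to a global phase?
X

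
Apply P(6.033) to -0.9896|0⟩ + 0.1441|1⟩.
-0.9896|0⟩ + (0.1396 - 0.03568i)|1⟩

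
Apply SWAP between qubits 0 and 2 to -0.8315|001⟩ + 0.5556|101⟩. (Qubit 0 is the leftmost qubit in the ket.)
-0.8315|100⟩ + 0.5556|101⟩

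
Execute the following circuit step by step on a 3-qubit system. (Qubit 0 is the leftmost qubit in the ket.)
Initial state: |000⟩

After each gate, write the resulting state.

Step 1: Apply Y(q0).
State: i|100⟩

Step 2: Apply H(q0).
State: (1/√2)i|000⟩ - (1/√2)i|100⟩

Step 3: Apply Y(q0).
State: -1/√2|000⟩ - 1/√2|100⟩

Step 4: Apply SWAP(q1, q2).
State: -1/√2|000⟩ - 1/√2|100⟩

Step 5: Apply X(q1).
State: -1/√2|010⟩ - 1/√2|110⟩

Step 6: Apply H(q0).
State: -|010⟩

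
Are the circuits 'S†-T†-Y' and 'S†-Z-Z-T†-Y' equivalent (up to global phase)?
Yes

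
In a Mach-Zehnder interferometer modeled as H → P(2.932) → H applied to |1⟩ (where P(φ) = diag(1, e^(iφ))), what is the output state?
(0.9891 - 0.104i)|0⟩ + (0.01094 + 0.104i)|1⟩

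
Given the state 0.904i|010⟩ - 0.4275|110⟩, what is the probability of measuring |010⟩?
0.8172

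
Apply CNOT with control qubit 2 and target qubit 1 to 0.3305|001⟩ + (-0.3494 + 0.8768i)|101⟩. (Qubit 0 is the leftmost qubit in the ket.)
0.3305|011⟩ + (-0.3494 + 0.8768i)|111⟩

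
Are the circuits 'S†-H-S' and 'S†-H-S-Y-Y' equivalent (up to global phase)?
Yes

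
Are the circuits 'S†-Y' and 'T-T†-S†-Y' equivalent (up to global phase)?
Yes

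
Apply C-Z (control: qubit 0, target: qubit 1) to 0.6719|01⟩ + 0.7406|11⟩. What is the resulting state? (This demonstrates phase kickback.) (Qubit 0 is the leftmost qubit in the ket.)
0.6719|01⟩ - 0.7406|11⟩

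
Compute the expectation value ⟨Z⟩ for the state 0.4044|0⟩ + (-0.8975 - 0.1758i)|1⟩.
-0.6729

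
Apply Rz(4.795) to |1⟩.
(-0.7357 + 0.6773i)|1⟩

Rz(4.795) = [[e^(−iθ/2), 0], [0, e^(iθ/2)]] with e^(±iθ/2) = cos(θ/2) ± i·sin(θ/2); θ = 4.795, cos(θ/2) ≈ -0.735703, sin(θ/2) ≈ 0.677305.
With a = amp(|0⟩) = 0 and b = amp(|1⟩) = 1:
new amp(|0⟩) = (-0.735703 - 0.677305i)·a = 0
new amp(|1⟩) = (-0.735703 + 0.677305i)·b = (-0.7357 + 0.6773i)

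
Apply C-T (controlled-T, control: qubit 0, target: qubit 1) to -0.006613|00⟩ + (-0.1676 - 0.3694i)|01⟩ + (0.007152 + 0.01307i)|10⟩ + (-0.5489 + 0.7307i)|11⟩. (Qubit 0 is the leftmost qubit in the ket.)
-0.006613|00⟩ + (-0.1676 - 0.3694i)|01⟩ + (0.007152 + 0.01307i)|10⟩ + (-0.9048 + 0.1286i)|11⟩

C-T leaves the control-|0⟩ kets |00⟩, |01⟩ unchanged and applies T to qubit 1 on the control-|1⟩ pair (|10⟩, |11⟩).
T = [[1, 0], [0, (1/√2 + (1/√2)i)]].
With a = amp(|10⟩) = (0.007152 + 0.01307i) and b = amp(|11⟩) = (-0.5489 + 0.7307i):
new amp(|10⟩) = (1)·a = (0.007152 + 0.01307i)
new amp(|11⟩) = (1/√2 + (1/√2)i)·b = (-0.9048 + 0.1286i)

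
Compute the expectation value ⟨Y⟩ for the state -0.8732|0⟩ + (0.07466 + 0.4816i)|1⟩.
-0.8411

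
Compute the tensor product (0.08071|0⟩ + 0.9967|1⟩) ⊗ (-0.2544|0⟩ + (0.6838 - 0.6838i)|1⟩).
-0.02053|00⟩ + (0.05519 - 0.05519i)|01⟩ - 0.2536|10⟩ + (0.6815 - 0.6815i)|11⟩

amp(|b₁b₂…⟩) = product of the factor amplitudes for bits b₁, b₂, …; only kets whose every factor amplitude is nonzero survive.
|00⟩: (0.08071)(-0.2544) = -0.02053
|01⟩: (0.08071)(0.6838 - 0.6838i) = (0.05519 - 0.05519i)
|10⟩: (0.9967)(-0.2544) = -0.2536
|11⟩: (0.9967)(0.6838 - 0.6838i) = (0.6815 - 0.6815i)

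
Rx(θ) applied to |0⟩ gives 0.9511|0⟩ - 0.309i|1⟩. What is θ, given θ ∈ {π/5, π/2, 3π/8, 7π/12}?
π/5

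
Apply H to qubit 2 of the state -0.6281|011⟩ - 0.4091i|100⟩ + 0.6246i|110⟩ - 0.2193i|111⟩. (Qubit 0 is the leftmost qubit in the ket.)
-0.4441|010⟩ + 0.4441|011⟩ - 0.2893i|100⟩ - 0.2893i|101⟩ + 0.2866i|110⟩ + 0.5967i|111⟩

H on qubit 2 mixes each pair of kets that differ only in qubit 2: amplitudes (a, b) of (|…0…⟩, |…1…⟩) become ((a + b)/√2, (a − b)/√2). Kets absent from the input have amplitude 0.
(|010⟩, |011⟩): (a, b) = (0, -0.6281) → (-0.4441, 0.4441)
(|100⟩, |101⟩): (a, b) = (-0.4091i, 0) → (-0.2893i, -0.2893i)
(|110⟩, |111⟩): (a, b) = (0.6246i, -0.2193i) → (0.2866i, 0.5967i)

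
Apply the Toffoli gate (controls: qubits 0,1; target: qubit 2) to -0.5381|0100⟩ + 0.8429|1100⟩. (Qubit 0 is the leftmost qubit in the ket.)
-0.5381|0100⟩ + 0.8429|1110⟩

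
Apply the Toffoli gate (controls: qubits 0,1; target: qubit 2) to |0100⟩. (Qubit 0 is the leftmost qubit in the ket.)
|0100⟩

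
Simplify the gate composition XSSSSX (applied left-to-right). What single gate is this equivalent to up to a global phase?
I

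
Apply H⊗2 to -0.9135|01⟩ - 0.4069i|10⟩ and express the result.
(-0.4568 - 0.2035i)|00⟩ + (0.4568 - 0.2035i)|01⟩ + (-0.4568 + 0.2035i)|10⟩ + (0.4568 + 0.2035i)|11⟩

H⊗2 gives amp(|y⟩) = (1/2) Σ_x (−1)^(x·y) amp(|x⟩), where x·y is the number of positions in which both x and y have a 1.
|00⟩: (-0.9135 - 0.4069i)/2 = (-0.4568 - 0.2035i)
|01⟩: (0.9135 - 0.4069i)/2 = (0.4568 - 0.2035i)
|10⟩: (-0.9135 + 0.4069i)/2 = (-0.4568 + 0.2035i)
|11⟩: (0.9135 + 0.4069i)/2 = (0.4568 + 0.2035i)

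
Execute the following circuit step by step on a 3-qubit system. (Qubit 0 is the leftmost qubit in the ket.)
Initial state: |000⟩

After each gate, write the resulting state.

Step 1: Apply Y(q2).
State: i|001⟩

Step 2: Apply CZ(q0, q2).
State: i|001⟩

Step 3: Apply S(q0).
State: i|001⟩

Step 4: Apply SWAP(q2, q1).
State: i|010⟩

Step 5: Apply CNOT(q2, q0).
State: i|010⟩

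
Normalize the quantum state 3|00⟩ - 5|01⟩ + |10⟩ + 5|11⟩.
0.3873|00⟩ - 0.6455|01⟩ + 0.1291|10⟩ + 0.6455|11⟩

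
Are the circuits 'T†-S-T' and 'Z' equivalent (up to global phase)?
No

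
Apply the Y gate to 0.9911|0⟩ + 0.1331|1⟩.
-0.1331i|0⟩ + 0.9911i|1⟩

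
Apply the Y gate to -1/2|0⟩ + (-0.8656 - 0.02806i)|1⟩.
(-0.02806 + 0.8656i)|0⟩ - (1/2)i|1⟩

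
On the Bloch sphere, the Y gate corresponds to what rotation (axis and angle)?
Rotation by π around the y-axis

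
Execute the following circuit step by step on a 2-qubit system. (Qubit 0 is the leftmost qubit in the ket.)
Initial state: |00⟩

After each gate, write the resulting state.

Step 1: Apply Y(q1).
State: i|01⟩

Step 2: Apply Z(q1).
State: -i|01⟩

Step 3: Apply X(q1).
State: -i|00⟩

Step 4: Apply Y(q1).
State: |01⟩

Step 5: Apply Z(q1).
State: -|01⟩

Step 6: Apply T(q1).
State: (-1/√2 - (1/√2)i)|01⟩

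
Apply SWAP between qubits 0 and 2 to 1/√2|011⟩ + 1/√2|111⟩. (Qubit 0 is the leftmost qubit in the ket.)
1/√2|110⟩ + 1/√2|111⟩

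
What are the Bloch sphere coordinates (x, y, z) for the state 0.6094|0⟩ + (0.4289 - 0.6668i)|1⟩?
(0.5227, -0.8127, -0.2572)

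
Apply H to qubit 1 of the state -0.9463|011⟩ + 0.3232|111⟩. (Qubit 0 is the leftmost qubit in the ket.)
-0.6691|001⟩ + 0.6691|011⟩ + 0.2285|101⟩ - 0.2285|111⟩

H on qubit 1 mixes each pair of kets that differ only in qubit 1: amplitudes (a, b) of (|…0…⟩, |…1…⟩) become ((a + b)/√2, (a − b)/√2). Kets absent from the input have amplitude 0.
(|001⟩, |011⟩): (a, b) = (0, -0.9463) → (-0.6691, 0.6691)
(|101⟩, |111⟩): (a, b) = (0, 0.3232) → (0.2285, -0.2285)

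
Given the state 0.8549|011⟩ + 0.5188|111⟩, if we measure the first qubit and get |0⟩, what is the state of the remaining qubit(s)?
|11⟩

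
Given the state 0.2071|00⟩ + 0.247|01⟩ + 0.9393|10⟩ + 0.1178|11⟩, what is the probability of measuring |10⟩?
0.8823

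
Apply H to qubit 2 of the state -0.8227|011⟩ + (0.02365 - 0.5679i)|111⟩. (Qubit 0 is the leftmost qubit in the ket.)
-0.5817|010⟩ + 0.5817|011⟩ + (0.01672 - 0.4016i)|110⟩ + (-0.01672 + 0.4016i)|111⟩

H on qubit 2 mixes each pair of kets that differ only in qubit 2: amplitudes (a, b) of (|…0…⟩, |…1…⟩) become ((a + b)/√2, (a − b)/√2). Kets absent from the input have amplitude 0.
(|010⟩, |011⟩): (a, b) = (0, -0.8227) → (-0.5817, 0.5817)
(|110⟩, |111⟩): (a, b) = (0, (0.02365 - 0.5679i)) → ((0.01672 - 0.4016i), (-0.01672 + 0.4016i))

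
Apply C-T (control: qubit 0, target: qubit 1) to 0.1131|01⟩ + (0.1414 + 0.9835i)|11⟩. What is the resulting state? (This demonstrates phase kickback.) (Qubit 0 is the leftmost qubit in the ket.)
0.1131|01⟩ + (-0.5955 + 0.7954i)|11⟩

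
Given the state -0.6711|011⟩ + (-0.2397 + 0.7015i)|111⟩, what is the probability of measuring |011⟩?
0.4504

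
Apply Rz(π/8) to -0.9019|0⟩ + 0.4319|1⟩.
(-0.8846 + 0.176i)|0⟩ + (0.4236 + 0.08426i)|1⟩

Rz(π/8) = [[e^(−iθ/2), 0], [0, e^(iθ/2)]] with e^(±iθ/2) = cos(θ/2) ± i·sin(θ/2); θ = π/8, cos(θ/2) ≈ 0.980785, sin(θ/2) ≈ 0.19509.
With a = amp(|0⟩) = -0.9019 and b = amp(|1⟩) = 0.4319:
new amp(|0⟩) = (0.980785 - 0.19509i)·a = (-0.8846 + 0.176i)
new amp(|1⟩) = (0.980785 + 0.19509i)·b = (0.4236 + 0.08426i)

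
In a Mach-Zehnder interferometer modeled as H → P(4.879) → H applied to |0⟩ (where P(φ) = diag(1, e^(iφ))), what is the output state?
(0.5829 - 0.4931i)|0⟩ + (0.4171 + 0.4931i)|1⟩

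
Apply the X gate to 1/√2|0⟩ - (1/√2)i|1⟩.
-(1/√2)i|0⟩ + 1/√2|1⟩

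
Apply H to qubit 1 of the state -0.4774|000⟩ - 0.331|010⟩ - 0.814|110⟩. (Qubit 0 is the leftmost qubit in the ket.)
-0.5716|000⟩ - 0.1035|010⟩ - 0.5756|100⟩ + 0.5756|110⟩

H on qubit 1 mixes each pair of kets that differ only in qubit 1: amplitudes (a, b) of (|…0…⟩, |…1…⟩) become ((a + b)/√2, (a − b)/√2). Kets absent from the input have amplitude 0.
(|000⟩, |010⟩): (a, b) = (-0.4774, -0.331) → (-0.5716, -0.1035)
(|100⟩, |110⟩): (a, b) = (0, -0.814) → (-0.5756, 0.5756)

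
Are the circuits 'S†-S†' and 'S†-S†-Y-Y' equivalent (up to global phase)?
Yes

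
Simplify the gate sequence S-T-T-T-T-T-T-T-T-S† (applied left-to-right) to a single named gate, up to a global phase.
I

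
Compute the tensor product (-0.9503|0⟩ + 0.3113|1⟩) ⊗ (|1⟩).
-0.9503|01⟩ + 0.3113|11⟩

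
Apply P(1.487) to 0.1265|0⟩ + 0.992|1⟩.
0.1265|0⟩ + (0.08303 + 0.9885i)|1⟩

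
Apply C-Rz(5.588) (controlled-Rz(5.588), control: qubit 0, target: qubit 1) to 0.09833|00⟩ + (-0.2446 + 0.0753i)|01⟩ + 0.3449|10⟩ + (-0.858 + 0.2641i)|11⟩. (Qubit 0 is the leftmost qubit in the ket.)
0.09833|00⟩ + (-0.2446 + 0.0753i)|01⟩ + (-0.3243 - 0.1175i)|10⟩ + (0.7167 - 0.5406i)|11⟩

C-Rz(5.588) leaves the control-|0⟩ kets |00⟩, |01⟩ unchanged and applies Rz(5.588) to qubit 1 on the control-|1⟩ pair (|10⟩, |11⟩).
Rz(5.588) = [[e^(−iθ/2), 0], [0, e^(iθ/2)]] with e^(±iθ/2) = cos(θ/2) ± i·sin(θ/2); θ = 5.588, cos(θ/2) ≈ -0.940195, sin(θ/2) ≈ 0.340635.
With a = amp(|10⟩) = 0.3449 and b = amp(|11⟩) = (-0.858 + 0.2641i):
new amp(|10⟩) = (-0.940195 - 0.340635i)·a = (-0.3243 - 0.1175i)
new amp(|11⟩) = (-0.940195 + 0.340635i)·b = (0.7167 - 0.5406i)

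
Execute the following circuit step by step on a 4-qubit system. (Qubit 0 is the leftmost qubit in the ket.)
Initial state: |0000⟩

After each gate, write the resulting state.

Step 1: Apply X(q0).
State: |1000⟩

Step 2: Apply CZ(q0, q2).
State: |1000⟩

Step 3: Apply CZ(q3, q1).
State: |1000⟩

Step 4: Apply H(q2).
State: 1/√2|1000⟩ + 1/√2|1010⟩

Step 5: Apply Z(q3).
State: 1/√2|1000⟩ + 1/√2|1010⟩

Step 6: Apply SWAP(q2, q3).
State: 1/√2|1000⟩ + 1/√2|1001⟩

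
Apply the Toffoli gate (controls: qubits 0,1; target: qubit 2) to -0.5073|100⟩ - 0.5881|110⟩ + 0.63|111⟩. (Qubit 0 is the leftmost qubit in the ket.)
-0.5073|100⟩ + 0.63|110⟩ - 0.5881|111⟩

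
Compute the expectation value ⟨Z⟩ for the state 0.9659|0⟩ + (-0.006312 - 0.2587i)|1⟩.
0.866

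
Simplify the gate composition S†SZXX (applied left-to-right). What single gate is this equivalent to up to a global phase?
Z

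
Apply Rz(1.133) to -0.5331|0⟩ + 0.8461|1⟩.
(-0.4498 + 0.2861i)|0⟩ + (0.7139 + 0.4541i)|1⟩

Rz(1.133) = [[e^(−iθ/2), 0], [0, e^(iθ/2)]] with e^(±iθ/2) = cos(θ/2) ± i·sin(θ/2); θ = 1.133, cos(θ/2) ≈ 0.843785, sin(θ/2) ≈ 0.536682.
With a = amp(|0⟩) = -0.5331 and b = amp(|1⟩) = 0.8461:
new amp(|0⟩) = (0.843785 - 0.536682i)·a = (-0.4498 + 0.2861i)
new amp(|1⟩) = (0.843785 + 0.536682i)·b = (0.7139 + 0.4541i)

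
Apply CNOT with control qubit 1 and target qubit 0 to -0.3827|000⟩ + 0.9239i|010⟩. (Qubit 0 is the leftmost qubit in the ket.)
-0.3827|000⟩ + 0.9239i|110⟩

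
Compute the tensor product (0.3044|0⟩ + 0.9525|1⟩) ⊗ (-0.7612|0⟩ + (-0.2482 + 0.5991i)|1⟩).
-0.2317|00⟩ + (-0.07555 + 0.1824i)|01⟩ - 0.725|10⟩ + (-0.2364 + 0.5706i)|11⟩

amp(|b₁b₂…⟩) = product of the factor amplitudes for bits b₁, b₂, …; only kets whose every factor amplitude is nonzero survive.
|00⟩: (0.3044)(-0.7612) = -0.2317
|01⟩: (0.3044)(-0.2482 + 0.5991i) = (-0.07555 + 0.1824i)
|10⟩: (0.9525)(-0.7612) = -0.725
|11⟩: (0.9525)(-0.2482 + 0.5991i) = (-0.2364 + 0.5706i)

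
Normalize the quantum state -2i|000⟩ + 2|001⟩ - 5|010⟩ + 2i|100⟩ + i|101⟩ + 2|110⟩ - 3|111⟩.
-0.2801i|000⟩ + 0.2801|001⟩ - 0.7001|010⟩ + 0.2801i|100⟩ + 0.14i|101⟩ + 0.2801|110⟩ - 0.4201|111⟩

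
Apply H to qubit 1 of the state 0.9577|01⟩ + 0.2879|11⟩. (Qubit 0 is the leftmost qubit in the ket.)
0.6772|00⟩ - 0.6772|01⟩ + 0.2036|10⟩ - 0.2036|11⟩

H on qubit 1 mixes each pair of kets that differ only in qubit 1: amplitudes (a, b) of (|…0…⟩, |…1…⟩) become ((a + b)/√2, (a − b)/√2). Kets absent from the input have amplitude 0.
(|00⟩, |01⟩): (a, b) = (0, 0.9577) → (0.6772, -0.6772)
(|10⟩, |11⟩): (a, b) = (0, 0.2879) → (0.2036, -0.2036)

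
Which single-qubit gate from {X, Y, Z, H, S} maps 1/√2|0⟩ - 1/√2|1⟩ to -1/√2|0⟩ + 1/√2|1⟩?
X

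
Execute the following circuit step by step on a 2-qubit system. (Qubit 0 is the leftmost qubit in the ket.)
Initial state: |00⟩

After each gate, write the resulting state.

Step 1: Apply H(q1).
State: 1/√2|00⟩ + 1/√2|01⟩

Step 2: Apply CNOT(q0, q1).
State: 1/√2|00⟩ + 1/√2|01⟩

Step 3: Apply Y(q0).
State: (1/√2)i|10⟩ + (1/√2)i|11⟩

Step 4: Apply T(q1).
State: (1/√2)i|10⟩ + (-1/2 + (1/2)i)|11⟩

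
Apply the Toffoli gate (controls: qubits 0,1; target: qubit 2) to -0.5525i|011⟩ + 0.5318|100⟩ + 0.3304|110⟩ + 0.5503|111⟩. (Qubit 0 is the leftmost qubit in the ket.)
-0.5525i|011⟩ + 0.5318|100⟩ + 0.5503|110⟩ + 0.3304|111⟩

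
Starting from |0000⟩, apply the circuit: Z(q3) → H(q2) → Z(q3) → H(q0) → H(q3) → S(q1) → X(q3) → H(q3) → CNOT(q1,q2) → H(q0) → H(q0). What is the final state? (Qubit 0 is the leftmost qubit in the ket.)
1/2|0000⟩ + 1/2|0010⟩ + 1/2|1000⟩ + 1/2|1010⟩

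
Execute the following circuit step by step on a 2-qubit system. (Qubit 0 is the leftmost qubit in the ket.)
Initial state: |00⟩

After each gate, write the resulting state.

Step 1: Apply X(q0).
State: |10⟩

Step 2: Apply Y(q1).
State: i|11⟩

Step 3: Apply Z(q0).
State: -i|11⟩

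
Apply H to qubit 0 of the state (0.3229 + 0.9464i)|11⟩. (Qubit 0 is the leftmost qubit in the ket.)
(0.2283 + 0.6692i)|01⟩ + (-0.2283 - 0.6692i)|11⟩

H on qubit 0 mixes each pair of kets that differ only in qubit 0: amplitudes (a, b) of (|…0…⟩, |…1…⟩) become ((a + b)/√2, (a − b)/√2). Kets absent from the input have amplitude 0.
(|01⟩, |11⟩): (a, b) = (0, (0.3229 + 0.9464i)) → ((0.2283 + 0.6692i), (-0.2283 - 0.6692i))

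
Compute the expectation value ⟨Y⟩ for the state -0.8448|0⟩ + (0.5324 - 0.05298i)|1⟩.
0.08952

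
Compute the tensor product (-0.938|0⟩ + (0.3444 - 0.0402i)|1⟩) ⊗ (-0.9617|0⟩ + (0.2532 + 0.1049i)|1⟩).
0.9021|00⟩ + (-0.2375 - 0.0984i)|01⟩ + (-0.3312 + 0.03866i)|10⟩ + (0.09142 + 0.02595i)|11⟩

amp(|b₁b₂…⟩) = product of the factor amplitudes for bits b₁, b₂, …; only kets whose every factor amplitude is nonzero survive.
|00⟩: (-0.938)(-0.9617) = 0.9021
|01⟩: (-0.938)(0.2532 + 0.1049i) = (-0.2375 - 0.0984i)
|10⟩: (0.3444 - 0.0402i)(-0.9617) = (-0.3312 + 0.03866i)
|11⟩: (0.3444 - 0.0402i)(0.2532 + 0.1049i) = (0.09142 + 0.02595i)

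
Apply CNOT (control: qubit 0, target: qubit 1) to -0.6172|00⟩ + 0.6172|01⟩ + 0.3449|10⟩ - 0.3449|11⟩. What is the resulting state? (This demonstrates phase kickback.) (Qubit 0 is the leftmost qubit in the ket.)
-0.6172|00⟩ + 0.6172|01⟩ - 0.3449|10⟩ + 0.3449|11⟩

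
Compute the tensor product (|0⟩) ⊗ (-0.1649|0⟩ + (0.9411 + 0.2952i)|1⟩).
-0.1649|00⟩ + (0.9411 + 0.2952i)|01⟩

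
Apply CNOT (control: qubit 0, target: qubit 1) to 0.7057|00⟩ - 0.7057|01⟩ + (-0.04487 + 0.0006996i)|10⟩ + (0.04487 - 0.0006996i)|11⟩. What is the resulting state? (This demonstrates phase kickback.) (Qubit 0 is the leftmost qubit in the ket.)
0.7057|00⟩ - 0.7057|01⟩ + (0.04487 - 0.0006996i)|10⟩ + (-0.04487 + 0.0006996i)|11⟩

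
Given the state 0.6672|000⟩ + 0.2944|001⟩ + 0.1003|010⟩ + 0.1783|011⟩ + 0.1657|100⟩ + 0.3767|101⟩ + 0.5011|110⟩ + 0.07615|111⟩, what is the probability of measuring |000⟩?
0.4452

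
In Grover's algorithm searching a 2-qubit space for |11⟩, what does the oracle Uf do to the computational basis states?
Uf|x⟩ = -|x⟩ if x = 11, else |x⟩ (phase flip on target)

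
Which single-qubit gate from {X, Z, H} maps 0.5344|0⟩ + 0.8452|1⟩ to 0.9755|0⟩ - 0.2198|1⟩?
H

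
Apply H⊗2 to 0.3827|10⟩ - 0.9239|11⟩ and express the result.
-0.2706|00⟩ + 0.6533|01⟩ + 0.2706|10⟩ - 0.6533|11⟩

H⊗2 gives amp(|y⟩) = (1/2) Σ_x (−1)^(x·y) amp(|x⟩), where x·y is the number of positions in which both x and y have a 1.
|00⟩: (0.3827 - 0.9239)/2 = -0.2706
|01⟩: (0.3827 + 0.9239)/2 = 0.6533
|10⟩: (-0.3827 + 0.9239)/2 = 0.2706
|11⟩: (-0.3827 - 0.9239)/2 = -0.6533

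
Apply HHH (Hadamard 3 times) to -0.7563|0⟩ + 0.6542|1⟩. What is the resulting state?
-0.0722|0⟩ - 0.9974|1⟩

H² = I, so H^3 = H: a single Hadamard. With (a, b) = (-0.7563, 0.6542), H gives ((a + b)/√2, (a − b)/√2) = (-0.0722, -0.9974).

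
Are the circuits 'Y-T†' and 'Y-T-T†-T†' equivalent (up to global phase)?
Yes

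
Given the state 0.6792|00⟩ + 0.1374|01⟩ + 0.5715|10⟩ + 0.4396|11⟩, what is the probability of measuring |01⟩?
0.01888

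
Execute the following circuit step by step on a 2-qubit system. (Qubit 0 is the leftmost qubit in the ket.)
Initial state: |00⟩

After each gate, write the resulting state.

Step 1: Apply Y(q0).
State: i|10⟩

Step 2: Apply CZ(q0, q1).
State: i|10⟩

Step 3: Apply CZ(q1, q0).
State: i|10⟩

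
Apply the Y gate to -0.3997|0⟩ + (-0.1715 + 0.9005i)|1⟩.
(0.9005 + 0.1715i)|0⟩ - 0.3997i|1⟩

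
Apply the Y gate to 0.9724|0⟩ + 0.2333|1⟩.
-0.2333i|0⟩ + 0.9724i|1⟩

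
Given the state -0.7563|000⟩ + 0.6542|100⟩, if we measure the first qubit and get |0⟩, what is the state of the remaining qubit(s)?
-|00⟩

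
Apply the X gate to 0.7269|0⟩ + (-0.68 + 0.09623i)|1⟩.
(-0.68 + 0.09623i)|0⟩ + 0.7269|1⟩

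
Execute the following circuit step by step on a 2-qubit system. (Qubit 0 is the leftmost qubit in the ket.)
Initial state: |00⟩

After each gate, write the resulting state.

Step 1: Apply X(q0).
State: |10⟩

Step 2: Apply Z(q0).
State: -|10⟩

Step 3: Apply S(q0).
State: -i|10⟩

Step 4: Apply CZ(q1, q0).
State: -i|10⟩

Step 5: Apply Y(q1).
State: |11⟩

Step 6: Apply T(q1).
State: (1/√2 + (1/√2)i)|11⟩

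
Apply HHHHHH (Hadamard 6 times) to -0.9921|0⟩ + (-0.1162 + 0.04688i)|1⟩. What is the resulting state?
-0.9921|0⟩ + (-0.1162 + 0.04688i)|1⟩

H² = I, so an even number of Hadamards cancels: H^6 = I and the state is unchanged.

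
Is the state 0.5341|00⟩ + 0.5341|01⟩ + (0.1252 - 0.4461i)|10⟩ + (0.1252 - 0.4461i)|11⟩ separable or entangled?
Separable

Writing the state as a|00⟩ + b|01⟩ + c|10⟩ + d|11⟩, it is a product state iff ad − bc = 0.
Here (a, b, c, d) = (0.5341, 0.5341, (0.1252 - 0.4461i), (0.1252 - 0.4461i)): ad − bc = (0.5341)(0.1252 - 0.4461i) − (0.5341)(0.1252 - 0.4461i) = 0, so the state is separable.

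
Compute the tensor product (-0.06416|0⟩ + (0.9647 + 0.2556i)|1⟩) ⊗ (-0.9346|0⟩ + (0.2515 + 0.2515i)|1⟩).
0.05996|00⟩ + (-0.01614 - 0.01614i)|01⟩ + (-0.9016 - 0.2389i)|10⟩ + (0.1783 + 0.3069i)|11⟩

amp(|b₁b₂…⟩) = product of the factor amplitudes for bits b₁, b₂, …; only kets whose every factor amplitude is nonzero survive.
|00⟩: (-0.06416)(-0.9346) = 0.05996
|01⟩: (-0.06416)(0.2515 + 0.2515i) = (-0.01614 - 0.01614i)
|10⟩: (0.9647 + 0.2556i)(-0.9346) = (-0.9016 - 0.2389i)
|11⟩: (0.9647 + 0.2556i)(0.2515 + 0.2515i) = (0.1783 + 0.3069i)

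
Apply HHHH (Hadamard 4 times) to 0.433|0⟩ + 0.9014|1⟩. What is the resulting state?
0.433|0⟩ + 0.9014|1⟩

H² = I, so an even number of Hadamards cancels: H^4 = I and the state is unchanged.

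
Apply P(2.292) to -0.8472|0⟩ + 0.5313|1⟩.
-0.8472|0⟩ + (-0.3508 + 0.399i)|1⟩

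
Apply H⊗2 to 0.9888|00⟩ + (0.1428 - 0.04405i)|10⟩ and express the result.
(0.5658 - 0.02203i)|00⟩ + (0.5658 - 0.02203i)|01⟩ + (0.423 + 0.02203i)|10⟩ + (0.423 + 0.02203i)|11⟩

H⊗2 gives amp(|y⟩) = (1/2) Σ_x (−1)^(x·y) amp(|x⟩), where x·y is the number of positions in which both x and y have a 1.
|00⟩: (0.9888 + (0.1428 - 0.04405i))/2 = (0.5658 - 0.02203i)
|01⟩: (0.9888 + (0.1428 - 0.04405i))/2 = (0.5658 - 0.02203i)
|10⟩: (0.9888 - (0.1428 - 0.04405i))/2 = (0.423 + 0.02203i)
|11⟩: (0.9888 - (0.1428 - 0.04405i))/2 = (0.423 + 0.02203i)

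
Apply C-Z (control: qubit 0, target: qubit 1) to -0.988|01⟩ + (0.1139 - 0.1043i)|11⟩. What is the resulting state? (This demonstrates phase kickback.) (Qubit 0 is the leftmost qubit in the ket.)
-0.988|01⟩ + (-0.1139 + 0.1043i)|11⟩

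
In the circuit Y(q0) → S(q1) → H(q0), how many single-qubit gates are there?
3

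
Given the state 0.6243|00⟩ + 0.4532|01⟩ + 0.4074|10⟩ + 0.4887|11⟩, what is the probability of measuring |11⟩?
0.2388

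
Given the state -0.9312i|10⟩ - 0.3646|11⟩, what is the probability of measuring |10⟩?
0.8671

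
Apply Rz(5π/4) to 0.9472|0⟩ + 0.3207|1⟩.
(-0.3625 - 0.8751i)|0⟩ + (-0.1227 + 0.2963i)|1⟩

Rz(5π/4) = [[e^(−iθ/2), 0], [0, e^(iθ/2)]] with e^(±iθ/2) = cos(θ/2) ± i·sin(θ/2); θ = 5π/4, cos(θ/2) ≈ -0.382683, sin(θ/2) ≈ 0.92388.
With a = amp(|0⟩) = 0.9472 and b = amp(|1⟩) = 0.3207:
new amp(|0⟩) = (-0.382683 - 0.92388i)·a = (-0.3625 - 0.8751i)
new amp(|1⟩) = (-0.382683 + 0.92388i)·b = (-0.1227 + 0.2963i)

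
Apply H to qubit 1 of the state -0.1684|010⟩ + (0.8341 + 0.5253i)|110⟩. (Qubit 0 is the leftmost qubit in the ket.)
-0.1191|000⟩ + 0.1191|010⟩ + (0.5898 + 0.3714i)|100⟩ + (-0.5898 - 0.3714i)|110⟩

H on qubit 1 mixes each pair of kets that differ only in qubit 1: amplitudes (a, b) of (|…0…⟩, |…1…⟩) become ((a + b)/√2, (a − b)/√2). Kets absent from the input have amplitude 0.
(|000⟩, |010⟩): (a, b) = (0, -0.1684) → (-0.1191, 0.1191)
(|100⟩, |110⟩): (a, b) = (0, (0.8341 + 0.5253i)) → ((0.5898 + 0.3714i), (-0.5898 - 0.3714i))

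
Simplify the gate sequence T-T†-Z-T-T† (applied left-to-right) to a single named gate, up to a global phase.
Z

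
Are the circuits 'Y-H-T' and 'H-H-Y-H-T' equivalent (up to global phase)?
Yes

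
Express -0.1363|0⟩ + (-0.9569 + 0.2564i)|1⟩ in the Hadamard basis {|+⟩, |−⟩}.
(-0.773 + 0.1813i)|+⟩ + (0.5803 - 0.1813i)|−⟩

With |ψ⟩ = α|0⟩ + β|1⟩, the Hadamard-basis coefficients are ⟨+|ψ⟩ = (α + β)/√2 and ⟨−|ψ⟩ = (α − β)/√2.
Here α = -0.1363, β = (-0.9569 + 0.2564i): (α + β)/√2 = (-0.773 + 0.1813i), (α − β)/√2 = (0.5803 - 0.1813i).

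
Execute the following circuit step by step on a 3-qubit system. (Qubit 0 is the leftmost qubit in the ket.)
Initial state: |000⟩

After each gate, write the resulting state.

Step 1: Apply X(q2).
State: |001⟩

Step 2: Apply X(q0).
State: |101⟩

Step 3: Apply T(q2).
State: (1/√2 + (1/√2)i)|101⟩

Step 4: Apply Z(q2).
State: (-1/√2 - (1/√2)i)|101⟩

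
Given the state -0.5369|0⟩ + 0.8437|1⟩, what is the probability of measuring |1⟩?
0.7118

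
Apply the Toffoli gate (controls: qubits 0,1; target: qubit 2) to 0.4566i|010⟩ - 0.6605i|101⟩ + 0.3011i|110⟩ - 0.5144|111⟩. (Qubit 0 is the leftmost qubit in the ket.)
0.4566i|010⟩ - 0.6605i|101⟩ - 0.5144|110⟩ + 0.3011i|111⟩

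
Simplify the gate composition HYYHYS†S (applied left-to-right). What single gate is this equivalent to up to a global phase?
Y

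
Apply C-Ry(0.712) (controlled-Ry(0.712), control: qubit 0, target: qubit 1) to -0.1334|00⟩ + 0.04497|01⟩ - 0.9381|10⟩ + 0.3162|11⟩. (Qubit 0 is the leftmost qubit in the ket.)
-0.1334|00⟩ + 0.04497|01⟩ - 0.9895|10⟩ - 0.03058|11⟩

C-Ry(0.712) leaves the control-|0⟩ kets |00⟩, |01⟩ unchanged and applies Ry(0.712) to qubit 1 on the control-|1⟩ pair (|10⟩, |11⟩).
Ry(0.712) = [[cos(θ/2), −sin(θ/2)], [sin(θ/2), cos(θ/2)]]; θ = 0.712, cos(θ/2) ≈ 0.937298, sin(θ/2) ≈ 0.348528.
With a = amp(|10⟩) = -0.9381 and b = amp(|11⟩) = 0.3162:
new amp(|10⟩) = (0.937298)·a + (-0.348528)·b = -0.9895
new amp(|11⟩) = (0.348528)·a + (0.937298)·b = -0.03058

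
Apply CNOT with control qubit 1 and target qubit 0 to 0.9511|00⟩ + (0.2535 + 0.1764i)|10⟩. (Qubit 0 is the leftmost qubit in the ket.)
0.9511|00⟩ + (0.2535 + 0.1764i)|10⟩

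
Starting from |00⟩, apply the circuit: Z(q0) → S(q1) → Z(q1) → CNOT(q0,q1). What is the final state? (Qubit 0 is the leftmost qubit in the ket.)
|00⟩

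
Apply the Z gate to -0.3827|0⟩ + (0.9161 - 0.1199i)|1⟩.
-0.3827|0⟩ + (-0.9161 + 0.1199i)|1⟩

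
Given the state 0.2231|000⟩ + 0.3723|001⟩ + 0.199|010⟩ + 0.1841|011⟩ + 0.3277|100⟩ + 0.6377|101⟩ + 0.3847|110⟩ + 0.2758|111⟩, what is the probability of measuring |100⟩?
0.1074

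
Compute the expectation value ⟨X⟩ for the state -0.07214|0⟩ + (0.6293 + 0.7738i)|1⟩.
-0.0908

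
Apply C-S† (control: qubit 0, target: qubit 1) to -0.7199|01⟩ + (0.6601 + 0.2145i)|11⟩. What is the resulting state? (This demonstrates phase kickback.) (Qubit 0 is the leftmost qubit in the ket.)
-0.7199|01⟩ + (0.2145 - 0.6601i)|11⟩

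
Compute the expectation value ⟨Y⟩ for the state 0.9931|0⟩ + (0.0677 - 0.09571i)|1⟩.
-0.1901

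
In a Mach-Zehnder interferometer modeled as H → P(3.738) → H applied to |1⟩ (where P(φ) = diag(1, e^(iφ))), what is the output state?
(0.9137 + 0.2808i)|0⟩ + (0.08632 - 0.2808i)|1⟩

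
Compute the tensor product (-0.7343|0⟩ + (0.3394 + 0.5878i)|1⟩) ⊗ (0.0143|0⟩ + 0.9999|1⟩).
-0.0105|00⟩ - 0.7342|01⟩ + (0.004853 + 0.008406i)|10⟩ + (0.3394 + 0.5877i)|11⟩

amp(|b₁b₂…⟩) = product of the factor amplitudes for bits b₁, b₂, …; only kets whose every factor amplitude is nonzero survive.
|00⟩: (-0.7343)(0.0143) = -0.0105
|01⟩: (-0.7343)(0.9999) = -0.7342
|10⟩: (0.3394 + 0.5878i)(0.0143) = (0.004853 + 0.008406i)
|11⟩: (0.3394 + 0.5878i)(0.9999) = (0.3394 + 0.5877i)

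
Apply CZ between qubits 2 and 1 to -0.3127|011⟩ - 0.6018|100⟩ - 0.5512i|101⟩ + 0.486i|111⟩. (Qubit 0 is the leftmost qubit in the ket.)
0.3127|011⟩ - 0.6018|100⟩ - 0.5512i|101⟩ - 0.486i|111⟩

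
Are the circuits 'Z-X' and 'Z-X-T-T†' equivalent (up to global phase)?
Yes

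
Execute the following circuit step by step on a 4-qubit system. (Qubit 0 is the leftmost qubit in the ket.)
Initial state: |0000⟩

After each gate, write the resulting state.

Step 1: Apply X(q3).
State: |0001⟩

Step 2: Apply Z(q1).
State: |0001⟩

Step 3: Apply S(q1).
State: |0001⟩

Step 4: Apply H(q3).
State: 1/√2|0000⟩ - 1/√2|0001⟩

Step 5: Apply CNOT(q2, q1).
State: 1/√2|0000⟩ - 1/√2|0001⟩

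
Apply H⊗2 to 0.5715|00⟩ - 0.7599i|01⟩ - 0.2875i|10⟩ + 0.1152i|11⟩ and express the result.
(0.2858 - 0.4661i)|00⟩ + (0.2858 + 0.1786i)|01⟩ + (0.2858 - 0.2938i)|10⟩ + (0.2858 + 0.5813i)|11⟩

H⊗2 gives amp(|y⟩) = (1/2) Σ_x (−1)^(x·y) amp(|x⟩), where x·y is the number of positions in which both x and y have a 1.
|00⟩: (0.5715 - 0.7599i - 0.2875i + 0.1152i)/2 = (0.2858 - 0.4661i)
|01⟩: (0.5715 + 0.7599i - 0.2875i - 0.1152i)/2 = (0.2858 + 0.1786i)
|10⟩: (0.5715 - 0.7599i + 0.2875i - 0.1152i)/2 = (0.2858 - 0.2938i)
|11⟩: (0.5715 + 0.7599i + 0.2875i + 0.1152i)/2 = (0.2858 + 0.5813i)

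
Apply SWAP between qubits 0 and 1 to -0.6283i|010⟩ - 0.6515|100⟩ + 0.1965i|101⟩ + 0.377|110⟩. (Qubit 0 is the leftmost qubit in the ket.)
-0.6515|010⟩ + 0.1965i|011⟩ - 0.6283i|100⟩ + 0.377|110⟩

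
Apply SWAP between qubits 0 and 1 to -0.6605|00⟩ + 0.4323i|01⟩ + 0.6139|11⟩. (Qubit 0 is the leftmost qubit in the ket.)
-0.6605|00⟩ + 0.4323i|10⟩ + 0.6139|11⟩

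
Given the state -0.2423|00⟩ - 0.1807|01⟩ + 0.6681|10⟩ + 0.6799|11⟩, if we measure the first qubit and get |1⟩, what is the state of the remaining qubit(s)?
0.7009|0⟩ + 0.7133|1⟩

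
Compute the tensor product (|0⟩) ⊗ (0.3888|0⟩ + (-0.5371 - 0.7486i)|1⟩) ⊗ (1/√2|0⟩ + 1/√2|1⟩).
0.2749|000⟩ + 0.2749|001⟩ + (-0.3798 - 0.5293i)|010⟩ + (-0.3798 - 0.5293i)|011⟩

amp(|b₁b₂…⟩) = product of the factor amplitudes for bits b₁, b₂, …; only kets whose every factor amplitude is nonzero survive.
|000⟩: (1)(0.3888)(1/√2) = 0.2749
|001⟩: (1)(0.3888)(1/√2) = 0.2749
|010⟩: (1)(-0.5371 - 0.7486i)(1/√2) = (-0.3798 - 0.5293i)
|011⟩: (1)(-0.5371 - 0.7486i)(1/√2) = (-0.3798 - 0.5293i)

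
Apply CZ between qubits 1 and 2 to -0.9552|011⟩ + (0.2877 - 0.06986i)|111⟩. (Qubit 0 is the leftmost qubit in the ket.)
0.9552|011⟩ + (-0.2877 + 0.06986i)|111⟩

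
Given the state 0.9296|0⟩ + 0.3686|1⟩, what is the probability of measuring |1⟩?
0.1359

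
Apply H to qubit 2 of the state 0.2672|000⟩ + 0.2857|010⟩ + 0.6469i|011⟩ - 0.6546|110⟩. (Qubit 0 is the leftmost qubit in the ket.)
0.1889|000⟩ + 0.1889|001⟩ + (0.202 + 0.4574i)|010⟩ + (0.202 - 0.4574i)|011⟩ - 0.4629|110⟩ - 0.4629|111⟩

H on qubit 2 mixes each pair of kets that differ only in qubit 2: amplitudes (a, b) of (|…0…⟩, |…1…⟩) become ((a + b)/√2, (a − b)/√2). Kets absent from the input have amplitude 0.
(|000⟩, |001⟩): (a, b) = (0.2672, 0) → (0.1889, 0.1889)
(|010⟩, |011⟩): (a, b) = (0.2857, 0.6469i) → ((0.202 + 0.4574i), (0.202 - 0.4574i))
(|110⟩, |111⟩): (a, b) = (-0.6546, 0) → (-0.4629, -0.4629)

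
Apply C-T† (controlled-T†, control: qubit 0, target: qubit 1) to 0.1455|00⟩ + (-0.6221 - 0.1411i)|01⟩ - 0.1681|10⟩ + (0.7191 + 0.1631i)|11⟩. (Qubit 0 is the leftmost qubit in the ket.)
0.1455|00⟩ + (-0.6221 - 0.1411i)|01⟩ - 0.1681|10⟩ + (0.6238 - 0.3932i)|11⟩

C-T† leaves the control-|0⟩ kets |00⟩, |01⟩ unchanged and applies T† to qubit 1 on the control-|1⟩ pair (|10⟩, |11⟩).
T† = [[1, 0], [0, (1/√2 - (1/√2)i)]].
With a = amp(|10⟩) = -0.1681 and b = amp(|11⟩) = (0.7191 + 0.1631i):
new amp(|10⟩) = (1)·a = -0.1681
new amp(|11⟩) = (1/√2 - (1/√2)i)·b = (0.6238 - 0.3932i)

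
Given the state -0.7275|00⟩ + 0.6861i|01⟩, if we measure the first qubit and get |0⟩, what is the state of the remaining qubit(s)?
-0.7275|0⟩ + 0.6861i|1⟩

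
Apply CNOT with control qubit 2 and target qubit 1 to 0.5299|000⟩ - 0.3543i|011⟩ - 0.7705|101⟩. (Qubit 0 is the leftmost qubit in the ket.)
0.5299|000⟩ - 0.3543i|001⟩ - 0.7705|111⟩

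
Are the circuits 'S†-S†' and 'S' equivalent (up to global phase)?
No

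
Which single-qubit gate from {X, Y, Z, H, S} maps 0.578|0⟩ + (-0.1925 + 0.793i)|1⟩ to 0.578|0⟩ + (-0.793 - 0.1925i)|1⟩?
S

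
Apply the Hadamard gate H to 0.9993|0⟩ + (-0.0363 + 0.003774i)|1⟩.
(0.6809 + 0.002669i)|0⟩ + (0.7323 - 0.002669i)|1⟩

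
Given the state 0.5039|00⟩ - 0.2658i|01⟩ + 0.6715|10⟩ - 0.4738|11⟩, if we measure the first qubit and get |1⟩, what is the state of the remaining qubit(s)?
0.8171|0⟩ - 0.5765|1⟩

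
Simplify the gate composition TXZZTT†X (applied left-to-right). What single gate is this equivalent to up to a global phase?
T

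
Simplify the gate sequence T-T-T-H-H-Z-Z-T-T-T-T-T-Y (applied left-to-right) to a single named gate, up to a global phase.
Y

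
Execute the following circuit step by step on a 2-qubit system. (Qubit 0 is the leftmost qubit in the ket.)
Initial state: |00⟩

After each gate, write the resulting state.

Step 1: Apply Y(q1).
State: i|01⟩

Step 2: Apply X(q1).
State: i|00⟩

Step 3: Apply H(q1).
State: (1/√2)i|00⟩ + (1/√2)i|01⟩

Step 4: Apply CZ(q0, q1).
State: (1/√2)i|00⟩ + (1/√2)i|01⟩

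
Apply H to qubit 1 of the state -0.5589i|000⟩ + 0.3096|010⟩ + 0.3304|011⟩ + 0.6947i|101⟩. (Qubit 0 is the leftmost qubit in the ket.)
(0.2189 - 0.3952i)|000⟩ + 0.2336|001⟩ + (-0.2189 - 0.3952i)|010⟩ - 0.2336|011⟩ + 0.4912i|101⟩ + 0.4912i|111⟩

H on qubit 1 mixes each pair of kets that differ only in qubit 1: amplitudes (a, b) of (|…0…⟩, |…1…⟩) become ((a + b)/√2, (a − b)/√2). Kets absent from the input have amplitude 0.
(|000⟩, |010⟩): (a, b) = (-0.5589i, 0.3096) → ((0.2189 - 0.3952i), (-0.2189 - 0.3952i))
(|001⟩, |011⟩): (a, b) = (0, 0.3304) → (0.2336, -0.2336)
(|101⟩, |111⟩): (a, b) = (0.6947i, 0) → (0.4912i, 0.4912i)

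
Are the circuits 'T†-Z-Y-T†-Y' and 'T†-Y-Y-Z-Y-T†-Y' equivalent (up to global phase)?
Yes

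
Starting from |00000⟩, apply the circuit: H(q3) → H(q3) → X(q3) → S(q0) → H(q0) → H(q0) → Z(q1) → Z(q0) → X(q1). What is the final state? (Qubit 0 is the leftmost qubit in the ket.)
|01010⟩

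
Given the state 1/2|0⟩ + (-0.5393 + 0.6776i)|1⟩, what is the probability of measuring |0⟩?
1/4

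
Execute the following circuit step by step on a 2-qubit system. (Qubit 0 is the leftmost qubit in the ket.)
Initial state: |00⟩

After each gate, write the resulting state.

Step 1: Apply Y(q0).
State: i|10⟩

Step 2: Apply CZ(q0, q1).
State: i|10⟩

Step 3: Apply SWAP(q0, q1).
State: i|01⟩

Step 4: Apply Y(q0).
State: -|11⟩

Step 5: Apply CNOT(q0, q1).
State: -|10⟩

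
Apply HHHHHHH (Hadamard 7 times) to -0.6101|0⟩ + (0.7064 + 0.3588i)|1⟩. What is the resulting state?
(0.06809 + 0.2537i)|0⟩ + (-0.9309 - 0.2537i)|1⟩

H² = I, so H^7 = H: a single Hadamard. With (a, b) = (-0.6101, (0.7064 + 0.3588i)), H gives ((a + b)/√2, (a − b)/√2) = ((0.06809 + 0.2537i), (-0.9309 - 0.2537i)).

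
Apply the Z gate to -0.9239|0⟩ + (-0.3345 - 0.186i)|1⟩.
-0.9239|0⟩ + (0.3345 + 0.186i)|1⟩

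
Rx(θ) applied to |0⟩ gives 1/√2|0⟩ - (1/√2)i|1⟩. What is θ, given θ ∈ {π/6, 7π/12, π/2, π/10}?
π/2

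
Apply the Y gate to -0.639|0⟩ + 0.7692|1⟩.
-0.7692i|0⟩ - 0.639i|1⟩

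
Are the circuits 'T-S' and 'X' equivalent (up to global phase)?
No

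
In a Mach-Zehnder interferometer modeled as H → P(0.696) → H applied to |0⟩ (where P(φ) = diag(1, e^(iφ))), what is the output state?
(0.8837 + 0.3206i)|0⟩ + (0.1163 - 0.3206i)|1⟩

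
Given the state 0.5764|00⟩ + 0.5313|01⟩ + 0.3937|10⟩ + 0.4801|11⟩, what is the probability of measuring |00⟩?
0.3322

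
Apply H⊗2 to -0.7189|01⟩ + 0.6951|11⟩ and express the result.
-0.0119|00⟩ + 0.0119|01⟩ - 0.707|10⟩ + 0.707|11⟩

H⊗2 gives amp(|y⟩) = (1/2) Σ_x (−1)^(x·y) amp(|x⟩), where x·y is the number of positions in which both x and y have a 1.
|00⟩: (-0.7189 + 0.6951)/2 = -0.0119
|01⟩: (0.7189 - 0.6951)/2 = 0.0119
|10⟩: (-0.7189 - 0.6951)/2 = -0.707
|11⟩: (0.7189 + 0.6951)/2 = 0.707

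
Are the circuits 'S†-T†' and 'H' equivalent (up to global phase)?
No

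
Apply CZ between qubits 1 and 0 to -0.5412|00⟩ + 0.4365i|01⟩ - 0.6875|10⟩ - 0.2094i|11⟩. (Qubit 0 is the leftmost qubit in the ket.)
-0.5412|00⟩ + 0.4365i|01⟩ - 0.6875|10⟩ + 0.2094i|11⟩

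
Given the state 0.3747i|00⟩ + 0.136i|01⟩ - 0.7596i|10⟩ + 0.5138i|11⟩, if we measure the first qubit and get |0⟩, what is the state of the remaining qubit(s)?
0.94i|0⟩ + 0.3412i|1⟩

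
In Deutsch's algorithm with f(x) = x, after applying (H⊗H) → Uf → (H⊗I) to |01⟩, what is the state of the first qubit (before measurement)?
|1⟩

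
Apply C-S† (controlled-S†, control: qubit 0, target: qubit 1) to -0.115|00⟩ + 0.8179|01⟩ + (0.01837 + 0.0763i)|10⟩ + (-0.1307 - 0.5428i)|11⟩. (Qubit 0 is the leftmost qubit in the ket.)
-0.115|00⟩ + 0.8179|01⟩ + (0.01837 + 0.0763i)|10⟩ + (-0.5428 + 0.1307i)|11⟩

C-S† leaves the control-|0⟩ kets |00⟩, |01⟩ unchanged and applies S† to qubit 1 on the control-|1⟩ pair (|10⟩, |11⟩).
S† = [[1, 0], [0, -i]].
With a = amp(|10⟩) = (0.01837 + 0.0763i) and b = amp(|11⟩) = (-0.1307 - 0.5428i):
new amp(|10⟩) = (1)·a = (0.01837 + 0.0763i)
new amp(|11⟩) = (-i)·b = (-0.5428 + 0.1307i)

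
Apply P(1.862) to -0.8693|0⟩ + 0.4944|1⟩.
-0.8693|0⟩ + (-0.1419 + 0.4736i)|1⟩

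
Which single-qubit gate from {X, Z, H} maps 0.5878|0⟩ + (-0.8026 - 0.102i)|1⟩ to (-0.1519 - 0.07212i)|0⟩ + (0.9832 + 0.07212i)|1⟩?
H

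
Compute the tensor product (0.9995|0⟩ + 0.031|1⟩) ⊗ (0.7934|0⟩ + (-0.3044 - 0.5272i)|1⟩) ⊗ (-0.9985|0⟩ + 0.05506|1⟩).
-0.7918|000⟩ + 0.04366|001⟩ + (0.3038 + 0.5261i)|010⟩ + (-0.01675 - 0.02901i)|011⟩ - 0.02456|100⟩ + 0.001354|101⟩ + (0.009422 + 0.01632i)|110⟩ + (-0.0005196 - 0.0008999i)|111⟩

amp(|b₁b₂…⟩) = product of the factor amplitudes for bits b₁, b₂, …; only kets whose every factor amplitude is nonzero survive.
|000⟩: (0.9995)(0.7934)(-0.9985) = -0.7918
|001⟩: (0.9995)(0.7934)(0.05506) = 0.04366
|010⟩: (0.9995)(-0.3044 - 0.5272i)(-0.9985) = (0.3038 + 0.5261i)
|011⟩: (0.9995)(-0.3044 - 0.5272i)(0.05506) = (-0.01675 - 0.02901i)
|100⟩: (0.031)(0.7934)(-0.9985) = -0.02456
|101⟩: (0.031)(0.7934)(0.05506) = 0.001354
|110⟩: (0.031)(-0.3044 - 0.5272i)(-0.9985) = (0.009422 + 0.01632i)
|111⟩: (0.031)(-0.3044 - 0.5272i)(0.05506) = (-0.0005196 - 0.0008999i)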